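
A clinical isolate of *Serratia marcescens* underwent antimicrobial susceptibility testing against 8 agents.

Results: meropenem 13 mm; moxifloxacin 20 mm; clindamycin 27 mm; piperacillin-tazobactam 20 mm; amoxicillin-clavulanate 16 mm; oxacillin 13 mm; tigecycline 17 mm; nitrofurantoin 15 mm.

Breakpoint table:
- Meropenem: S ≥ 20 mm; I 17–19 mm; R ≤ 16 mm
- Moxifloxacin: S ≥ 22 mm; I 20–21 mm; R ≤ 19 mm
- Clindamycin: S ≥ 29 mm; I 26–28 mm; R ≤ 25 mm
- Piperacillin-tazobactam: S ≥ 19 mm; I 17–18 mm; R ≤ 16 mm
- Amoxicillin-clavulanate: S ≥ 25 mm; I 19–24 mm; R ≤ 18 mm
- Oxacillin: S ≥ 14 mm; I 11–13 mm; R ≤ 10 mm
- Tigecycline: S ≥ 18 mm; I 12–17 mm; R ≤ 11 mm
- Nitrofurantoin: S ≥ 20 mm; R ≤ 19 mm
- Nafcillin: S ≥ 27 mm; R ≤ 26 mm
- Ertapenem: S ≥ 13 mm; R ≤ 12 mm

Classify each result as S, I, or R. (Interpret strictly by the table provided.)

Meropenem (13 mm) ≤ 16 mm — R
Moxifloxacin 20 mm: in 20–21 mm → Intermediate
Clindamycin (27 mm) in 26–28 mm ⇒ intermediate
Piperacillin-tazobactam 20 mm: ≥ 19 mm ⇒ Susceptible
Amoxicillin-clavulanate: 16 mm is ≤ 18 mm → resistant
Oxacillin: 13 mm is in 11–13 mm ⇒ I
Tigecycline: 17 mm is in 12–17 mm → Intermediate
Nitrofurantoin (15 mm) ≤ 19 mm ⇒ resistant

R, I, I, S, R, I, I, R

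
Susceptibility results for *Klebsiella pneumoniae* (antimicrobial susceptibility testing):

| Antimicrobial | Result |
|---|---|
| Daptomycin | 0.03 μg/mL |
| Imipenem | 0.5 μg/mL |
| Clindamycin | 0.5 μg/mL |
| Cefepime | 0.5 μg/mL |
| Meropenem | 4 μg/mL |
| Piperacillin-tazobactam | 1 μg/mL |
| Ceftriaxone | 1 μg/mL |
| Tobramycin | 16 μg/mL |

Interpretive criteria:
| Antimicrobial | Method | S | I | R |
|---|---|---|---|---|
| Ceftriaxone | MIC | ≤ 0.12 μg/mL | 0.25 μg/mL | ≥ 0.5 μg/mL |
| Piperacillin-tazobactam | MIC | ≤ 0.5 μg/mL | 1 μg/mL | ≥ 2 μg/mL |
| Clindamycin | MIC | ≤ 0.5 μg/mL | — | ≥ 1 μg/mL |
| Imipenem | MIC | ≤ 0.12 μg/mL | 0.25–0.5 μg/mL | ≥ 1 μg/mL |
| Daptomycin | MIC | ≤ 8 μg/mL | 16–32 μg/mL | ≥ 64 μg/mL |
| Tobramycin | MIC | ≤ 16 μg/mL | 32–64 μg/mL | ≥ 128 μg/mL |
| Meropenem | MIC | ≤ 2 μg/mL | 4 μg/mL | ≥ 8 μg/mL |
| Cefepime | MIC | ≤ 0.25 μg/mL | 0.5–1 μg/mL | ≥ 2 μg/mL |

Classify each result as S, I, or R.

Daptomycin (0.03 μg/mL) ≤ 8 μg/mL ⇒ susceptible
Imipenem 0.5 μg/mL: in 0.25–0.5 μg/mL — I
Clindamycin: 0.5 μg/mL is ≤ 0.5 μg/mL ⇒ susceptible
Cefepime 0.5 μg/mL: in 0.5–1 μg/mL ⇒ Intermediate
Meropenem 4 μg/mL: = 4 μg/mL ⇒ I
Piperacillin-tazobactam 1 μg/mL: = 1 μg/mL — I
Ceftriaxone: 1 μg/mL is ≥ 0.5 μg/mL ⇒ resistant
Tobramycin: 16 μg/mL is ≤ 16 μg/mL → S

S, I, S, I, I, I, R, S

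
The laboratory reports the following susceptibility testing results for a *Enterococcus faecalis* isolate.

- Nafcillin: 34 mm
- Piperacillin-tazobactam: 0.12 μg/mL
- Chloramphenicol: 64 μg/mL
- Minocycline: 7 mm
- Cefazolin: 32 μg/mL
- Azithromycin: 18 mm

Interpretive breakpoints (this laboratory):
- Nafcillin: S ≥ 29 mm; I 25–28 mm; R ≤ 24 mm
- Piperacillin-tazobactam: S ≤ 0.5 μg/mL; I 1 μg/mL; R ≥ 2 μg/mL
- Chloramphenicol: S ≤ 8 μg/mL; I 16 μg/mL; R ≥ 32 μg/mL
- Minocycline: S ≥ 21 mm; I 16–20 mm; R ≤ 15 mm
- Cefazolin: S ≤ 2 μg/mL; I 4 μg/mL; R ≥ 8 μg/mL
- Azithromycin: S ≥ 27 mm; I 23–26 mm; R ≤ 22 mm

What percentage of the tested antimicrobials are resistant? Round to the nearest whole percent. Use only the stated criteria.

67%

Nafcillin 34 mm: ≥ 29 mm — Susceptible
Piperacillin-tazobactam 0.12 μg/mL: ≤ 0.5 μg/mL ⇒ S
Chloramphenicol (64 μg/mL) ≥ 32 μg/mL — Resistant
Minocycline (7 mm) ≤ 15 mm — resistant
Cefazolin (32 μg/mL) ≥ 8 μg/mL → Resistant
Azithromycin (18 mm) ≤ 22 mm ⇒ resistant
Resistant: 4/6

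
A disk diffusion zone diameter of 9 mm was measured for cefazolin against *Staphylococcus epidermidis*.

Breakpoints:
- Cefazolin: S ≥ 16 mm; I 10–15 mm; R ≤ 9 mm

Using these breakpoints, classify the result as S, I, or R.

Cefazolin 9 mm: ≤ 9 mm ⇒ Resistant

Resistant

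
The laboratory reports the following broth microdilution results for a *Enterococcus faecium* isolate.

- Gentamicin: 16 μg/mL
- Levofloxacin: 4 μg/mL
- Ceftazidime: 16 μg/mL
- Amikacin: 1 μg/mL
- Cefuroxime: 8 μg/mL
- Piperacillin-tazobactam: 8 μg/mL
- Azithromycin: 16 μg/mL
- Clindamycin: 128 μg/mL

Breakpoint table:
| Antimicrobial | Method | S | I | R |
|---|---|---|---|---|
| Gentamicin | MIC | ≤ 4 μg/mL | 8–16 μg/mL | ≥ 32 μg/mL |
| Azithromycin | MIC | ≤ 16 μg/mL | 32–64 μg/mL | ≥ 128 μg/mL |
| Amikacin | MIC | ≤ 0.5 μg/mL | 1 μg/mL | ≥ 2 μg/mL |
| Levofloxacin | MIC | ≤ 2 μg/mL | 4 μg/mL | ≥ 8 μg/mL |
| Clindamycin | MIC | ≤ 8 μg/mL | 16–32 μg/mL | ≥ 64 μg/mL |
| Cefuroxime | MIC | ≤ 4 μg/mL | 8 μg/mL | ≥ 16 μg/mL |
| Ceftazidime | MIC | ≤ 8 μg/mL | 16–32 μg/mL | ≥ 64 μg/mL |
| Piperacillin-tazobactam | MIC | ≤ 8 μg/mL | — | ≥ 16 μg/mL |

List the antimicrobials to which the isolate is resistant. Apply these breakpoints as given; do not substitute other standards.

clindamycin

Gentamicin 16 μg/mL: in 8–16 μg/mL ⇒ intermediate
Levofloxacin: 4 μg/mL is = 4 μg/mL → intermediate
Ceftazidime (16 μg/mL) in 16–32 μg/mL → I
Amikacin (1 μg/mL) = 1 μg/mL — Intermediate
Cefuroxime: 8 μg/mL is = 8 μg/mL ⇒ Intermediate
Piperacillin-tazobactam 8 μg/mL: ≤ 8 μg/mL — Susceptible
Azithromycin: 16 μg/mL is ≤ 16 μg/mL — Susceptible
Clindamycin 128 μg/mL: ≥ 64 μg/mL ⇒ resistant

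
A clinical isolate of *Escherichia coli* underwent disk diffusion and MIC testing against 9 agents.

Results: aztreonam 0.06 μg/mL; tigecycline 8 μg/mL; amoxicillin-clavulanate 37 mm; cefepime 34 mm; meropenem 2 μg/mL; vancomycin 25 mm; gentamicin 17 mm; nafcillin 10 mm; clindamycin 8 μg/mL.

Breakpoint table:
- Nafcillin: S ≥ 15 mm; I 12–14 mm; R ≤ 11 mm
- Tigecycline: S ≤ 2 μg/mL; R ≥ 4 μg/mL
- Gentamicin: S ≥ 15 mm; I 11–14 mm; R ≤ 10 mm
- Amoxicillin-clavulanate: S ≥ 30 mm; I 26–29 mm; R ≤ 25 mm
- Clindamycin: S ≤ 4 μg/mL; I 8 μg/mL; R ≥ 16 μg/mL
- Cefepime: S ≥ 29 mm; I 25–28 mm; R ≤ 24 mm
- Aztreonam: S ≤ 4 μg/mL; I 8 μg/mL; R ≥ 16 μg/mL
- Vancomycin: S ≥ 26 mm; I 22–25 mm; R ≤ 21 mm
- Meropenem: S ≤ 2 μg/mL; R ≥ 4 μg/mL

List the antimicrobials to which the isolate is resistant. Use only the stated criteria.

Aztreonam (0.06 μg/mL) ≤ 4 μg/mL — Susceptible
Tigecycline: 8 μg/mL is ≥ 4 μg/mL ⇒ R
Amoxicillin-clavulanate 37 mm: ≥ 30 mm ⇒ S
Cefepime: 34 mm is ≥ 29 mm — Susceptible
Meropenem 2 μg/mL: ≤ 2 μg/mL — S
Vancomycin 25 mm: in 22–25 mm ⇒ intermediate
Gentamicin (17 mm) ≥ 15 mm ⇒ Susceptible
Nafcillin 10 mm: ≤ 11 mm → R
Clindamycin (8 μg/mL) = 8 μg/mL ⇒ Intermediate

tigecycline, nafcillin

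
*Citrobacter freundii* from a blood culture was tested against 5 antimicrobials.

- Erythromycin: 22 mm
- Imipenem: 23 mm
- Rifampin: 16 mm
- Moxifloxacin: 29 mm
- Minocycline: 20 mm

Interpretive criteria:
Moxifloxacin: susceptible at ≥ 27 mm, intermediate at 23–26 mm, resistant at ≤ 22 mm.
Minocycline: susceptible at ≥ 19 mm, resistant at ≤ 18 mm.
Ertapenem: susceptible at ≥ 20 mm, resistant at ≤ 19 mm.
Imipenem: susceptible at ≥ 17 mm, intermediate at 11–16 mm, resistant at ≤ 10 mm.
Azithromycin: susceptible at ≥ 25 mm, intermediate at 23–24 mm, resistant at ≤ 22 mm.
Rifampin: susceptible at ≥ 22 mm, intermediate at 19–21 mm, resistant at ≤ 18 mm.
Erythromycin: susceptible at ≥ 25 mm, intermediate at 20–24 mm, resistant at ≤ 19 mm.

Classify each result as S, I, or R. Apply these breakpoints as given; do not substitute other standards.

Erythromycin 22 mm: in 20–24 mm — I
Imipenem 23 mm: ≥ 17 mm — Susceptible
Rifampin (16 mm) ≤ 18 mm ⇒ resistant
Moxifloxacin: 29 mm is ≥ 27 mm → susceptible
Minocycline: 20 mm is ≥ 19 mm → Susceptible

I, S, R, S, S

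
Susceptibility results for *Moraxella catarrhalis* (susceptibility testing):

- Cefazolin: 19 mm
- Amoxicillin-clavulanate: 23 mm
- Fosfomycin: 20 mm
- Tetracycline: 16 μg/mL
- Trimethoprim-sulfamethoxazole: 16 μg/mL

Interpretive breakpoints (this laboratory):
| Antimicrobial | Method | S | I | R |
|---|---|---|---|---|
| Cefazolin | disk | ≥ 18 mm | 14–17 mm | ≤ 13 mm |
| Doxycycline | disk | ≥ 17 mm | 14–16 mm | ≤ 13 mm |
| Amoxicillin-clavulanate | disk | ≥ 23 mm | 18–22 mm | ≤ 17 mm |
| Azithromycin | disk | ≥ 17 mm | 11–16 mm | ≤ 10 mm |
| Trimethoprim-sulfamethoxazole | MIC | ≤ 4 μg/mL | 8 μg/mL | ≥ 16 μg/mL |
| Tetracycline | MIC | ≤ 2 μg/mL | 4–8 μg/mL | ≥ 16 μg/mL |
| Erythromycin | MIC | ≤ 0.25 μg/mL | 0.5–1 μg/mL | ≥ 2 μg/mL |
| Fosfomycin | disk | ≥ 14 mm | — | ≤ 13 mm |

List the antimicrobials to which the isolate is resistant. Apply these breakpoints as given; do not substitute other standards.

Cefazolin (19 mm) ≥ 18 mm ⇒ Susceptible
Amoxicillin-clavulanate: 23 mm is ≥ 23 mm → Susceptible
Fosfomycin: 20 mm is ≥ 14 mm ⇒ Susceptible
Tetracycline (16 μg/mL) ≥ 16 μg/mL → R
Trimethoprim-sulfamethoxazole (16 μg/mL) ≥ 16 μg/mL → resistant

tetracycline, trimethoprim-sulfamethoxazole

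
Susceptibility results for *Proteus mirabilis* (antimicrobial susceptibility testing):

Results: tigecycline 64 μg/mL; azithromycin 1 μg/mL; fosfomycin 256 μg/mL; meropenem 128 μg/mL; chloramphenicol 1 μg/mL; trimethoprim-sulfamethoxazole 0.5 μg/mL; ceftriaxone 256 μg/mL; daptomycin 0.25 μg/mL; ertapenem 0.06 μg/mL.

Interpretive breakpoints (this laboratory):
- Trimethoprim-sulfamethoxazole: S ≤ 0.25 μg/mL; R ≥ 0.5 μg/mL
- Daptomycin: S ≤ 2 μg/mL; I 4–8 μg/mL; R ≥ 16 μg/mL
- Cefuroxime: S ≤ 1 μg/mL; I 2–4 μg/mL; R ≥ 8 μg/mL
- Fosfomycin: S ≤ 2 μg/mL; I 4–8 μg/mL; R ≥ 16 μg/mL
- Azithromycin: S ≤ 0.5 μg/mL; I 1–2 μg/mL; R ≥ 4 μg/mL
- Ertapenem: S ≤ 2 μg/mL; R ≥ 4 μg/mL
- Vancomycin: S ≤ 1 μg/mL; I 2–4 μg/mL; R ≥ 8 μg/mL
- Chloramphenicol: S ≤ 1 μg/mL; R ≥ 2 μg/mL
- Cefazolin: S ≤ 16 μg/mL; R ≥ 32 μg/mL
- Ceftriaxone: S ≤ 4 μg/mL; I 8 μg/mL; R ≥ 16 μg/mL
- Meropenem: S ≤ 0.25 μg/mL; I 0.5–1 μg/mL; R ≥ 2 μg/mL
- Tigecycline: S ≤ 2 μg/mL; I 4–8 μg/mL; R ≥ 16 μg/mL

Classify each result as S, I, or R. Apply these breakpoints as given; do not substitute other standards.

Tigecycline (64 μg/mL) ≥ 16 μg/mL ⇒ resistant
Azithromycin 1 μg/mL: in 1–2 μg/mL → Intermediate
Fosfomycin 256 μg/mL: ≥ 16 μg/mL → R
Meropenem 128 μg/mL: ≥ 2 μg/mL — R
Chloramphenicol (1 μg/mL) ≤ 1 μg/mL → susceptible
Trimethoprim-sulfamethoxazole 0.5 μg/mL: ≥ 0.5 μg/mL → resistant
Ceftriaxone (256 μg/mL) ≥ 16 μg/mL → Resistant
Daptomycin: 0.25 μg/mL is ≤ 2 μg/mL — Susceptible
Ertapenem (0.06 μg/mL) ≤ 2 μg/mL → Susceptible

R, I, R, R, S, R, R, S, S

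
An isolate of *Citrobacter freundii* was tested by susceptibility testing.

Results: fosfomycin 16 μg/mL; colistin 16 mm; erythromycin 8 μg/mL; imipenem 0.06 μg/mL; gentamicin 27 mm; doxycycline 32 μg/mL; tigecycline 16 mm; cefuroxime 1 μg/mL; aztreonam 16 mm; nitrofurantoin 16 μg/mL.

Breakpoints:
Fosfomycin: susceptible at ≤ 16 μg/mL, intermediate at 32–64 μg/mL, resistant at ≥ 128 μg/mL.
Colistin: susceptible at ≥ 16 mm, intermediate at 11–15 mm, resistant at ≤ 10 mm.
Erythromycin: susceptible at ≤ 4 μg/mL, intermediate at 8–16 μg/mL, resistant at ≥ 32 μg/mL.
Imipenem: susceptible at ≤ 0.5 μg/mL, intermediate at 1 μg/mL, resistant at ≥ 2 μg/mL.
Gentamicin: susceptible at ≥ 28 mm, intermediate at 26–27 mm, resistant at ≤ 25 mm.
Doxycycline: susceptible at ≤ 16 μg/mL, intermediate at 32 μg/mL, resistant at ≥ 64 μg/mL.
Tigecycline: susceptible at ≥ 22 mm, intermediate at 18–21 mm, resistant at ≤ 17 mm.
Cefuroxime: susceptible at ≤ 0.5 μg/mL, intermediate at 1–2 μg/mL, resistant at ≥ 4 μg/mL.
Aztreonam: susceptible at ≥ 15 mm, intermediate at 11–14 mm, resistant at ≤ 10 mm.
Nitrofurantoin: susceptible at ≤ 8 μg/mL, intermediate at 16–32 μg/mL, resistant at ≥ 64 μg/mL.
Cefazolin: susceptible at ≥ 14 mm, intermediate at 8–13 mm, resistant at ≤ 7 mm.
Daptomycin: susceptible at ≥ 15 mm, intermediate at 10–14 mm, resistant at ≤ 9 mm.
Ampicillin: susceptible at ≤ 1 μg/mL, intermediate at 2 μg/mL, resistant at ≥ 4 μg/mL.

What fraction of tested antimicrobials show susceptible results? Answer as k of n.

Fosfomycin: 16 μg/mL is ≤ 16 μg/mL ⇒ Susceptible
Colistin (16 mm) ≥ 16 mm ⇒ Susceptible
Erythromycin: 8 μg/mL is in 8–16 μg/mL → intermediate
Imipenem: 0.06 μg/mL is ≤ 0.5 μg/mL — S
Gentamicin 27 mm: in 26–27 mm → I
Doxycycline 32 μg/mL: = 32 μg/mL — intermediate
Tigecycline: 16 mm is ≤ 17 mm → Resistant
Cefuroxime (1 μg/mL) in 1–2 μg/mL → I
Aztreonam: 16 mm is ≥ 15 mm → susceptible
Nitrofurantoin: 16 μg/mL is in 16–32 μg/mL — Intermediate
Susceptible: 4/10

4 of 10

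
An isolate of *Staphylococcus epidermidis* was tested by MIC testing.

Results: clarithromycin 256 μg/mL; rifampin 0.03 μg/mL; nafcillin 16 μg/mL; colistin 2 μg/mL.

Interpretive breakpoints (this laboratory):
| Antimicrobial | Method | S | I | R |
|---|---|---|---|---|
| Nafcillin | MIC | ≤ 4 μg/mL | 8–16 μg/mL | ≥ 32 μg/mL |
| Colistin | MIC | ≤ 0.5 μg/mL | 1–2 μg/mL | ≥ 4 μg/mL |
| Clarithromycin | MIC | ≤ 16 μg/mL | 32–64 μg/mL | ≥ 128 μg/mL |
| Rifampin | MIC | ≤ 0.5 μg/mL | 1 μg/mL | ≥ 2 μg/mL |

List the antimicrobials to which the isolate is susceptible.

rifampin

Clarithromycin (256 μg/mL) ≥ 128 μg/mL — Resistant
Rifampin (0.03 μg/mL) ≤ 0.5 μg/mL → Susceptible
Nafcillin 16 μg/mL: in 8–16 μg/mL ⇒ I
Colistin: 2 μg/mL is in 1–2 μg/mL — Intermediate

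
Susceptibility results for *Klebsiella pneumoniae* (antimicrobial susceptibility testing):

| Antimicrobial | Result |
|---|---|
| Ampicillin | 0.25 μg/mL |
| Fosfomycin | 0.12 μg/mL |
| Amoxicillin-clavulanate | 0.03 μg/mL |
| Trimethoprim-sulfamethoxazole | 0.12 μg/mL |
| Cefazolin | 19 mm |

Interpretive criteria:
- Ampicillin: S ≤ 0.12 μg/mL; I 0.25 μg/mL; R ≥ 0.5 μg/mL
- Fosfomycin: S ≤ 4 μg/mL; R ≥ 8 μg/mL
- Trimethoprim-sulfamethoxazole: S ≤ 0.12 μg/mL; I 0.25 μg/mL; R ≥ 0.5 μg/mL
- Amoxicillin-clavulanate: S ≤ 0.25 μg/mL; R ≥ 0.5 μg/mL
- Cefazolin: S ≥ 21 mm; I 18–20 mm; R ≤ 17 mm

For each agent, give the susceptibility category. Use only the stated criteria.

I, S, S, S, I

Ampicillin (0.25 μg/mL) = 0.25 μg/mL — I
Fosfomycin (0.12 μg/mL) ≤ 4 μg/mL — Susceptible
Amoxicillin-clavulanate: 0.03 μg/mL is ≤ 0.25 μg/mL — S
Trimethoprim-sulfamethoxazole (0.12 μg/mL) ≤ 0.12 μg/mL → Susceptible
Cefazolin 19 mm: in 18–20 mm → I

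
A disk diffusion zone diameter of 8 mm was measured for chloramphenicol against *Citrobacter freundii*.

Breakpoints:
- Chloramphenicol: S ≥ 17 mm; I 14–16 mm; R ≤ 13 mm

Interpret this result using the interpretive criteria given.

R

Chloramphenicol: 8 mm is ≤ 13 mm ⇒ resistant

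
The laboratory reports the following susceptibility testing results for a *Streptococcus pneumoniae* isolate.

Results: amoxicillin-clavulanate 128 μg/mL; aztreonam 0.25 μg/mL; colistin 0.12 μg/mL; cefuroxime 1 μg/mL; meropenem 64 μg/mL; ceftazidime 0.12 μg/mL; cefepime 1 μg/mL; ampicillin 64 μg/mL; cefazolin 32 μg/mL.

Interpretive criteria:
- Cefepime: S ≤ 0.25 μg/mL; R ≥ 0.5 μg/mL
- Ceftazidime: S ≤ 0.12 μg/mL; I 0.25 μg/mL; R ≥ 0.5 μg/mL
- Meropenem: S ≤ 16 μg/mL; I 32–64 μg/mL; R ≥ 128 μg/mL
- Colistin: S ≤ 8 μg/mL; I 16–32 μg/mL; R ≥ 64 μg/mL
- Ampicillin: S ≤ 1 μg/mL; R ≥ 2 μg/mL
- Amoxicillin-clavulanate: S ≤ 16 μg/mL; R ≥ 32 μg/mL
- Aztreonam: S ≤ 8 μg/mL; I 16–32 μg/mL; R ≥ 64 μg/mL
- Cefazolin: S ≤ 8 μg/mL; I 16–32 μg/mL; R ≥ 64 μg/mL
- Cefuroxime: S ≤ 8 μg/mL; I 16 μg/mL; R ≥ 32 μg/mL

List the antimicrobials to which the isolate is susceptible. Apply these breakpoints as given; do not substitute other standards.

aztreonam, colistin, cefuroxime, ceftazidime

Amoxicillin-clavulanate: 128 μg/mL is ≥ 32 μg/mL — R
Aztreonam (0.25 μg/mL) ≤ 8 μg/mL ⇒ susceptible
Colistin (0.12 μg/mL) ≤ 8 μg/mL ⇒ S
Cefuroxime (1 μg/mL) ≤ 8 μg/mL → susceptible
Meropenem: 64 μg/mL is in 32–64 μg/mL ⇒ intermediate
Ceftazidime 0.12 μg/mL: ≤ 0.12 μg/mL — Susceptible
Cefepime 1 μg/mL: ≥ 0.5 μg/mL ⇒ resistant
Ampicillin 64 μg/mL: ≥ 2 μg/mL — R
Cefazolin (32 μg/mL) in 16–32 μg/mL ⇒ Intermediate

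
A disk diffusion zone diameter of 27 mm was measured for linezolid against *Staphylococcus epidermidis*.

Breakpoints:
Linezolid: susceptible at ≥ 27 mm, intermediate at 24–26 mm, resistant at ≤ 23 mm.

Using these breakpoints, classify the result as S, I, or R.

Linezolid (27 mm) ≥ 27 mm → Susceptible

S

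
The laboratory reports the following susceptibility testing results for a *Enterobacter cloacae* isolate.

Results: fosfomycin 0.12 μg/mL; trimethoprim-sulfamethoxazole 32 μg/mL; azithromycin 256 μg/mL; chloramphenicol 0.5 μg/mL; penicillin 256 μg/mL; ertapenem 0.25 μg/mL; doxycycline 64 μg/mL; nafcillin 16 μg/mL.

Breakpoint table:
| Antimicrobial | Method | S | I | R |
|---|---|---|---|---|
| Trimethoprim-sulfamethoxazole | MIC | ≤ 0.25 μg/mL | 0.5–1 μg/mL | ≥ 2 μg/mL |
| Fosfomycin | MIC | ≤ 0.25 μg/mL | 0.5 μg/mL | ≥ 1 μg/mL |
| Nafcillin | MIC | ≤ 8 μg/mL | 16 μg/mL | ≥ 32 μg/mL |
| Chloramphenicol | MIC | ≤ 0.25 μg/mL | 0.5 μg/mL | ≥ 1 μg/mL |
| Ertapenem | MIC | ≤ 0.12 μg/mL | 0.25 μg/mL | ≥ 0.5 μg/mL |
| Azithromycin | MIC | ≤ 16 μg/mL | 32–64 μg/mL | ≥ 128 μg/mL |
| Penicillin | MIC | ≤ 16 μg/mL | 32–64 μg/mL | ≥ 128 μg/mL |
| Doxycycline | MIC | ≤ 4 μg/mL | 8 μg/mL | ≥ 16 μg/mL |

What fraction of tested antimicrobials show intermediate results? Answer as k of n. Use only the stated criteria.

3 of 8

Fosfomycin: 0.12 μg/mL is ≤ 0.25 μg/mL ⇒ Susceptible
Trimethoprim-sulfamethoxazole (32 μg/mL) ≥ 2 μg/mL ⇒ R
Azithromycin (256 μg/mL) ≥ 128 μg/mL ⇒ Resistant
Chloramphenicol (0.5 μg/mL) = 0.5 μg/mL ⇒ I
Penicillin (256 μg/mL) ≥ 128 μg/mL → resistant
Ertapenem (0.25 μg/mL) = 0.25 μg/mL ⇒ Intermediate
Doxycycline (64 μg/mL) ≥ 16 μg/mL ⇒ resistant
Nafcillin (16 μg/mL) = 16 μg/mL → intermediate
Intermediate: 3/8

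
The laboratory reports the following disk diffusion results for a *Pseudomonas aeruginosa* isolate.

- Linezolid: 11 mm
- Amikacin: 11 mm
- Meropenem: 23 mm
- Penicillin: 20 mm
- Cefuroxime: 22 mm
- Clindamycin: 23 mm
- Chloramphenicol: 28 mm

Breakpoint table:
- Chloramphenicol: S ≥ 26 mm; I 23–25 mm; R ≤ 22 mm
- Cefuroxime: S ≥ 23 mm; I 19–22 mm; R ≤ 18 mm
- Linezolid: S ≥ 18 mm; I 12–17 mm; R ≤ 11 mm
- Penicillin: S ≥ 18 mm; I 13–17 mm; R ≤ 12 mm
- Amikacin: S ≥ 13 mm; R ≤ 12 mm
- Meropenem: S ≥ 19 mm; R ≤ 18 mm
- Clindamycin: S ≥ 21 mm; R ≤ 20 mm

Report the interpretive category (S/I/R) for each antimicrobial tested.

R, R, S, S, I, S, S

Linezolid: 11 mm is ≤ 11 mm ⇒ R
Amikacin (11 mm) ≤ 12 mm ⇒ R
Meropenem (23 mm) ≥ 19 mm — S
Penicillin (20 mm) ≥ 18 mm — Susceptible
Cefuroxime (22 mm) in 19–22 mm ⇒ Intermediate
Clindamycin: 23 mm is ≥ 21 mm ⇒ susceptible
Chloramphenicol: 28 mm is ≥ 26 mm ⇒ Susceptible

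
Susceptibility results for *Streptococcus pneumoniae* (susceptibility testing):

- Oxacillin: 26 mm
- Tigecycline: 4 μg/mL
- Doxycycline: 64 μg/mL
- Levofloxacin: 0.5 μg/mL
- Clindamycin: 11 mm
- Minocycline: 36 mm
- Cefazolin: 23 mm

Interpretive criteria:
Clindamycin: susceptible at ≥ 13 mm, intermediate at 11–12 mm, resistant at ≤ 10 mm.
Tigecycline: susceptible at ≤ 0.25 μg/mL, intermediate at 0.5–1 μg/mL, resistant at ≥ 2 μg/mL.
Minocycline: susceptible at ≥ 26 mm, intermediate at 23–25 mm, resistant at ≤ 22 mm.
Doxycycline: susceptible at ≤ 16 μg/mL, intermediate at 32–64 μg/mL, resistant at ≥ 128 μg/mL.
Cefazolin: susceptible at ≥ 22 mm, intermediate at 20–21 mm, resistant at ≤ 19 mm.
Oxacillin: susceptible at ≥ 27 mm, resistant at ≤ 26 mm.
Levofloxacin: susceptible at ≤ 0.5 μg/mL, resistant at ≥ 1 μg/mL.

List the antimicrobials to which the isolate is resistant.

oxacillin, tigecycline

Oxacillin: 26 mm is ≤ 26 mm — resistant
Tigecycline (4 μg/mL) ≥ 2 μg/mL ⇒ resistant
Doxycycline: 64 μg/mL is in 32–64 μg/mL ⇒ Intermediate
Levofloxacin: 0.5 μg/mL is ≤ 0.5 μg/mL → Susceptible
Clindamycin 11 mm: in 11–12 mm — intermediate
Minocycline: 36 mm is ≥ 26 mm → susceptible
Cefazolin (23 mm) ≥ 22 mm → S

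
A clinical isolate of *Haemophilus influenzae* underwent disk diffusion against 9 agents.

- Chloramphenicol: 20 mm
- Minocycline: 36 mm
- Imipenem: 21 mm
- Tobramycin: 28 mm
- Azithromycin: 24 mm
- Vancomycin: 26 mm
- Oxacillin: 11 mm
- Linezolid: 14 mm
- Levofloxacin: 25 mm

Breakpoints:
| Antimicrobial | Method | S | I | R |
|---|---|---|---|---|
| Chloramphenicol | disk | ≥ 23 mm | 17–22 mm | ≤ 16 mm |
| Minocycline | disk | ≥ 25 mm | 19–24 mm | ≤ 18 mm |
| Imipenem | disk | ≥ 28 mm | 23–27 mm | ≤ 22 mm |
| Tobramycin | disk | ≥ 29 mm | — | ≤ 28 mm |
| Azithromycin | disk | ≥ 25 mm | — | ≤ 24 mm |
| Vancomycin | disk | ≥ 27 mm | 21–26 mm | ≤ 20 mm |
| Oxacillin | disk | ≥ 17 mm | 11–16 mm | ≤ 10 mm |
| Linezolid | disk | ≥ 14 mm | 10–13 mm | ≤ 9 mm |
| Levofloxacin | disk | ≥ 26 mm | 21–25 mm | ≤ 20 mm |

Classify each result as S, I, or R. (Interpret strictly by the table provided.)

Chloramphenicol: 20 mm is in 17–22 mm ⇒ I
Minocycline (36 mm) ≥ 25 mm ⇒ susceptible
Imipenem (21 mm) ≤ 22 mm → resistant
Tobramycin (28 mm) ≤ 28 mm — Resistant
Azithromycin: 24 mm is ≤ 24 mm — Resistant
Vancomycin 26 mm: in 21–26 mm → Intermediate
Oxacillin (11 mm) in 11–16 mm ⇒ Intermediate
Linezolid (14 mm) ≥ 14 mm — susceptible
Levofloxacin (25 mm) in 21–25 mm → Intermediate

I, S, R, R, R, I, I, S, I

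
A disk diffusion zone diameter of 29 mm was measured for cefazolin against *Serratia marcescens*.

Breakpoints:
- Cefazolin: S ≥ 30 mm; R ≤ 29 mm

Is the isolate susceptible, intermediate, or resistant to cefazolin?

Cefazolin (29 mm) ≤ 29 mm ⇒ Resistant

R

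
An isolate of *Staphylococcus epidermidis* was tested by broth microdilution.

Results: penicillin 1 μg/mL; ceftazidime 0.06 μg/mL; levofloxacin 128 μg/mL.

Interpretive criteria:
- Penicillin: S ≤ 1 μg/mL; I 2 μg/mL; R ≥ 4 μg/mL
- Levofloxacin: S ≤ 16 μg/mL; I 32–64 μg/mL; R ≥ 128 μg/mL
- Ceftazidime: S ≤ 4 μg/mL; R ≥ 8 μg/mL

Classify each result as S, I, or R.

S, S, R

Penicillin: 1 μg/mL is ≤ 1 μg/mL — susceptible
Ceftazidime: 0.06 μg/mL is ≤ 4 μg/mL → S
Levofloxacin: 128 μg/mL is ≥ 128 μg/mL ⇒ Resistant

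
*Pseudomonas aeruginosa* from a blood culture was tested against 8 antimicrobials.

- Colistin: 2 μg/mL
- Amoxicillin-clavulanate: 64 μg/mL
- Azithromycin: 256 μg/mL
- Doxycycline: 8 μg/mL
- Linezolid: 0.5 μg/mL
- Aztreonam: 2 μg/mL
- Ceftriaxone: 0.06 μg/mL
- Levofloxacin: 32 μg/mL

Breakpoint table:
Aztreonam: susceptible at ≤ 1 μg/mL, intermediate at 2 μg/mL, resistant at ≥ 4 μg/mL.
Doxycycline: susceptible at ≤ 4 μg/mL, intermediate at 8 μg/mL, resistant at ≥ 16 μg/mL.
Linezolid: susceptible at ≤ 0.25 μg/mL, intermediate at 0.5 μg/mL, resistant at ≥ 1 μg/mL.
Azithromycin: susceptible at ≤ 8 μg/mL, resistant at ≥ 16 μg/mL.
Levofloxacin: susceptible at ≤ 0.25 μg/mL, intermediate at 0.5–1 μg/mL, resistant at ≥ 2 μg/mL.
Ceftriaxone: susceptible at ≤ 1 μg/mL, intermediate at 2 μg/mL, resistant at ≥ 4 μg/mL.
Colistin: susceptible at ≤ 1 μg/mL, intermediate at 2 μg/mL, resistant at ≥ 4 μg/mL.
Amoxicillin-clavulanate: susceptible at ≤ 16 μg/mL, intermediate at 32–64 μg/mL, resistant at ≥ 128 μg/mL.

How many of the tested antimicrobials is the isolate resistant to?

Colistin 2 μg/mL: = 2 μg/mL → intermediate
Amoxicillin-clavulanate 64 μg/mL: in 32–64 μg/mL — Intermediate
Azithromycin: 256 μg/mL is ≥ 16 μg/mL — resistant
Doxycycline 8 μg/mL: = 8 μg/mL → Intermediate
Linezolid (0.5 μg/mL) = 0.5 μg/mL — I
Aztreonam: 2 μg/mL is = 2 μg/mL → intermediate
Ceftriaxone: 0.06 μg/mL is ≤ 1 μg/mL — Susceptible
Levofloxacin 32 μg/mL: ≥ 2 μg/mL — Resistant
Resistant: 2

2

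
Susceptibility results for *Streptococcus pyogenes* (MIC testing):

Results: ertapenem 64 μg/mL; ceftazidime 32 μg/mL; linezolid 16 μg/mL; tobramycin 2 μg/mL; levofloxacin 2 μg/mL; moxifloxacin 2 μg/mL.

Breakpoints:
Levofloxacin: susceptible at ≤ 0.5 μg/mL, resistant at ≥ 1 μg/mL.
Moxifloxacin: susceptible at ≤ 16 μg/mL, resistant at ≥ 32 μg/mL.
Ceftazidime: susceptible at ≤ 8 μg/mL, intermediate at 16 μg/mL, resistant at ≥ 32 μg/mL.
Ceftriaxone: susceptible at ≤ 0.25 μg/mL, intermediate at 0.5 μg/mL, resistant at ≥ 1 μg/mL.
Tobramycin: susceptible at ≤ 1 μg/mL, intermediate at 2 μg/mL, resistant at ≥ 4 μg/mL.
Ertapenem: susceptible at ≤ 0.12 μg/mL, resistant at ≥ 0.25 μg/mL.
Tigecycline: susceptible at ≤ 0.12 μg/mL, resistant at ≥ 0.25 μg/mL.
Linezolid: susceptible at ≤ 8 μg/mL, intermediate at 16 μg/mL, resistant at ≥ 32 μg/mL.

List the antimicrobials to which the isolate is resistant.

ertapenem, ceftazidime, levofloxacin

Ertapenem: 64 μg/mL is ≥ 0.25 μg/mL ⇒ resistant
Ceftazidime (32 μg/mL) ≥ 32 μg/mL — R
Linezolid (16 μg/mL) = 16 μg/mL → I
Tobramycin (2 μg/mL) = 2 μg/mL ⇒ I
Levofloxacin (2 μg/mL) ≥ 1 μg/mL ⇒ Resistant
Moxifloxacin: 2 μg/mL is ≤ 16 μg/mL — susceptible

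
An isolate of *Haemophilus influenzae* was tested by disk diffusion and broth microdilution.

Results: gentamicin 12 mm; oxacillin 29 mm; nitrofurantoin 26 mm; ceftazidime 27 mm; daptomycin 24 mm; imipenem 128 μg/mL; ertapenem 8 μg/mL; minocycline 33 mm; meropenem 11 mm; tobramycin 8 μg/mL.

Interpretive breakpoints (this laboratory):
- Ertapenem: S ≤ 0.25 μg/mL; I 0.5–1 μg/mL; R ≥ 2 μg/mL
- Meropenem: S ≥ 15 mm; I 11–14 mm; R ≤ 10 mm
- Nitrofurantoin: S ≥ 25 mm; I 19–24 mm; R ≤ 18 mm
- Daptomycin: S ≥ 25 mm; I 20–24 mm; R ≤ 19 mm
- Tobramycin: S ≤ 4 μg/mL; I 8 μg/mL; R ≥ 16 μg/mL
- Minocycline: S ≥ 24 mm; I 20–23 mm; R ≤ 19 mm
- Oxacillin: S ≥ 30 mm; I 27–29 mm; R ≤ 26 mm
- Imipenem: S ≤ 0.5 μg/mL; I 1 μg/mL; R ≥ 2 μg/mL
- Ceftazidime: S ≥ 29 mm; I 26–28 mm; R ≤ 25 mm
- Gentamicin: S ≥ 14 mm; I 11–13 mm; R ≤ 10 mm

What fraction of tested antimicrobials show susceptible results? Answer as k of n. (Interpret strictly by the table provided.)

Gentamicin: 12 mm is in 11–13 mm — Intermediate
Oxacillin (29 mm) in 27–29 mm ⇒ I
Nitrofurantoin 26 mm: ≥ 25 mm — S
Ceftazidime (27 mm) in 26–28 mm → I
Daptomycin (24 mm) in 20–24 mm → Intermediate
Imipenem 128 μg/mL: ≥ 2 μg/mL ⇒ resistant
Ertapenem 8 μg/mL: ≥ 2 μg/mL ⇒ R
Minocycline (33 mm) ≥ 24 mm ⇒ S
Meropenem: 11 mm is in 11–14 mm — Intermediate
Tobramycin: 8 μg/mL is = 8 μg/mL — Intermediate
Susceptible: 2/10

2 of 10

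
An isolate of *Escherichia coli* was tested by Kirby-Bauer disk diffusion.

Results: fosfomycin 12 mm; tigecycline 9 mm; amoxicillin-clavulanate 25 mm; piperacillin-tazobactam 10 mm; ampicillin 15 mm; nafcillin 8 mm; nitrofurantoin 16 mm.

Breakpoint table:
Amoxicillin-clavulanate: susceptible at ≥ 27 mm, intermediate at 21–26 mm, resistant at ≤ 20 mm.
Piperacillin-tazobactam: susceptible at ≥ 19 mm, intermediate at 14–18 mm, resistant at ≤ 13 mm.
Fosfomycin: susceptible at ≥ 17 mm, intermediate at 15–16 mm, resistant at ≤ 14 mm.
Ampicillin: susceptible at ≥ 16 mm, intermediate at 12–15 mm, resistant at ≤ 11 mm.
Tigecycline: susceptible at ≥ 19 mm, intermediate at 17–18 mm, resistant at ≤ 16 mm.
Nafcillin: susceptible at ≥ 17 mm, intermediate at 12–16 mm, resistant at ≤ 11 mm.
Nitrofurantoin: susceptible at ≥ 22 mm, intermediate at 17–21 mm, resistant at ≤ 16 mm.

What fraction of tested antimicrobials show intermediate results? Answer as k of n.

2 of 7

Fosfomycin (12 mm) ≤ 14 mm → resistant
Tigecycline (9 mm) ≤ 16 mm — R
Amoxicillin-clavulanate 25 mm: in 21–26 mm ⇒ I
Piperacillin-tazobactam: 10 mm is ≤ 13 mm ⇒ Resistant
Ampicillin (15 mm) in 12–15 mm ⇒ I
Nafcillin (8 mm) ≤ 11 mm — Resistant
Nitrofurantoin: 16 mm is ≤ 16 mm — Resistant
Intermediate: 2/7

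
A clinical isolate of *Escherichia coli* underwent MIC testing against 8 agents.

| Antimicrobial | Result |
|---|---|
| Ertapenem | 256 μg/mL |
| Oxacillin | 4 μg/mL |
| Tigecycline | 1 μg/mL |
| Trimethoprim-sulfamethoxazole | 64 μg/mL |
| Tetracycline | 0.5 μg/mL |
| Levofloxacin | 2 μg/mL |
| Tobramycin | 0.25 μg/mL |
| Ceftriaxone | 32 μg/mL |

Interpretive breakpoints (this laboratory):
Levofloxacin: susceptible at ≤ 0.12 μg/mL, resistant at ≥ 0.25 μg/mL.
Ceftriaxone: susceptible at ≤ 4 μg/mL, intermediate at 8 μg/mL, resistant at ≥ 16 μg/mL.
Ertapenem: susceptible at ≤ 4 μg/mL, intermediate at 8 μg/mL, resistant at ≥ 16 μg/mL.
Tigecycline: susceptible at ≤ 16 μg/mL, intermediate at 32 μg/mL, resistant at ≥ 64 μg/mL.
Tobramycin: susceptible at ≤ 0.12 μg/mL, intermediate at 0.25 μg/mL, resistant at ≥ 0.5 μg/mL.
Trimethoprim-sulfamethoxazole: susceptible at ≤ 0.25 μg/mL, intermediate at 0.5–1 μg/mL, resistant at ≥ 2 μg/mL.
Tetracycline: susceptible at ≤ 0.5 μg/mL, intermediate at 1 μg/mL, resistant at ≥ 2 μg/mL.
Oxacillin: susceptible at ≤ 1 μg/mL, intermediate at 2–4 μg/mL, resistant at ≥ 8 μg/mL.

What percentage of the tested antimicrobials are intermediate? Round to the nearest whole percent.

25%

Ertapenem (256 μg/mL) ≥ 16 μg/mL → R
Oxacillin 4 μg/mL: in 2–4 μg/mL → intermediate
Tigecycline 1 μg/mL: ≤ 16 μg/mL ⇒ S
Trimethoprim-sulfamethoxazole 64 μg/mL: ≥ 2 μg/mL → Resistant
Tetracycline (0.5 μg/mL) ≤ 0.5 μg/mL → S
Levofloxacin (2 μg/mL) ≥ 0.25 μg/mL ⇒ R
Tobramycin 0.25 μg/mL: = 0.25 μg/mL — intermediate
Ceftriaxone 32 μg/mL: ≥ 16 μg/mL → resistant
Intermediate: 2/8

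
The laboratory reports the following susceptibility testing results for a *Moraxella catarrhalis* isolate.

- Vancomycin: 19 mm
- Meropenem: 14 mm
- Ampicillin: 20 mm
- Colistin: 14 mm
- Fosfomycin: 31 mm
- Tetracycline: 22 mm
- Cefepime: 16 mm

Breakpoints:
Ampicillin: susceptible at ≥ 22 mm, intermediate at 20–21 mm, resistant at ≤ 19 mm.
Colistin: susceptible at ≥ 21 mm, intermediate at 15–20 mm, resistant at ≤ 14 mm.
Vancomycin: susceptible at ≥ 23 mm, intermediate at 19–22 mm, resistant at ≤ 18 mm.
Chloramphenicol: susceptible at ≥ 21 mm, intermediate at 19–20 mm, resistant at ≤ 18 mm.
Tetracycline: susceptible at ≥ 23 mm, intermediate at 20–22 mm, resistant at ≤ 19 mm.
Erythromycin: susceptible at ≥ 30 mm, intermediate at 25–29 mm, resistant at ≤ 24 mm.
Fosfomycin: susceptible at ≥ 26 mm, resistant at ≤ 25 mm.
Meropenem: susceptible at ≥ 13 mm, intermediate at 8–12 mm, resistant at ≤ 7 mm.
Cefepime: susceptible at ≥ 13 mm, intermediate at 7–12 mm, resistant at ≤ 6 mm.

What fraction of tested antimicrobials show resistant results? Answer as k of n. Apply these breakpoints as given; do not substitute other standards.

1 of 7

Vancomycin: 19 mm is in 19–22 mm → Intermediate
Meropenem: 14 mm is ≥ 13 mm — Susceptible
Ampicillin 20 mm: in 20–21 mm ⇒ Intermediate
Colistin (14 mm) ≤ 14 mm ⇒ R
Fosfomycin (31 mm) ≥ 26 mm → S
Tetracycline (22 mm) in 20–22 mm — intermediate
Cefepime 16 mm: ≥ 13 mm — Susceptible
Resistant: 1/7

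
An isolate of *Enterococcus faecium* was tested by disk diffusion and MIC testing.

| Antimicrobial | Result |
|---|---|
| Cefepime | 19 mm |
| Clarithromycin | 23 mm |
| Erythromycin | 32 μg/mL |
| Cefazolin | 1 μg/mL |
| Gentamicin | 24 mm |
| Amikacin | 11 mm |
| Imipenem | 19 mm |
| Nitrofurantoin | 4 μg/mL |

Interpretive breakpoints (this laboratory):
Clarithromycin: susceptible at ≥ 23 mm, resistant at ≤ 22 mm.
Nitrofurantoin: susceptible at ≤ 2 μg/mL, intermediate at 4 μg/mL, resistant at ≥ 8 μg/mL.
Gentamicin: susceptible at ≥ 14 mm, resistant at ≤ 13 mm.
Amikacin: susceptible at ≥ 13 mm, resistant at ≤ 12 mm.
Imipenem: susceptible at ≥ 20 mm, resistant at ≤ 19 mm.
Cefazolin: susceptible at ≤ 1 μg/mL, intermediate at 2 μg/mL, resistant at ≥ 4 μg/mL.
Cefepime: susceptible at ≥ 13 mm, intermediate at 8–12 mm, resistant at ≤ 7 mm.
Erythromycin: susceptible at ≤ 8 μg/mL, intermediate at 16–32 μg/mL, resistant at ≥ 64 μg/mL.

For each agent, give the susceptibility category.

S, S, I, S, S, R, R, I

Cefepime: 19 mm is ≥ 13 mm — Susceptible
Clarithromycin 23 mm: ≥ 23 mm — Susceptible
Erythromycin (32 μg/mL) in 16–32 μg/mL — Intermediate
Cefazolin: 1 μg/mL is ≤ 1 μg/mL ⇒ S
Gentamicin (24 mm) ≥ 14 mm — S
Amikacin: 11 mm is ≤ 12 mm — R
Imipenem 19 mm: ≤ 19 mm ⇒ R
Nitrofurantoin 4 μg/mL: = 4 μg/mL — Intermediate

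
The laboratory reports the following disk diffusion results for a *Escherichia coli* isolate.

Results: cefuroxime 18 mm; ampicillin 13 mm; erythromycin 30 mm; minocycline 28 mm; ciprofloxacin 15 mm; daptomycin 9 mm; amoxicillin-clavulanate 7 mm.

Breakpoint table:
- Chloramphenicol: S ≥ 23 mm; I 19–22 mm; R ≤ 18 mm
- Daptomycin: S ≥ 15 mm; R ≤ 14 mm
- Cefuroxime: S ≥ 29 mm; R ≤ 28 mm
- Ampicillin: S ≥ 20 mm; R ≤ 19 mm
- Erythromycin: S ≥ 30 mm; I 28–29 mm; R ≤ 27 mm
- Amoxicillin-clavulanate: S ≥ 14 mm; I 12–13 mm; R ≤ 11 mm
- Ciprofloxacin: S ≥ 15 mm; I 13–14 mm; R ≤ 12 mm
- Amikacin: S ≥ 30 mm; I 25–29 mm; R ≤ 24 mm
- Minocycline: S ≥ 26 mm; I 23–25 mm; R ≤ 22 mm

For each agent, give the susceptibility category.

Cefuroxime: 18 mm is ≤ 28 mm — R
Ampicillin: 13 mm is ≤ 19 mm ⇒ R
Erythromycin: 30 mm is ≥ 30 mm → S
Minocycline: 28 mm is ≥ 26 mm — Susceptible
Ciprofloxacin (15 mm) ≥ 15 mm — susceptible
Daptomycin (9 mm) ≤ 14 mm — resistant
Amoxicillin-clavulanate: 7 mm is ≤ 11 mm ⇒ Resistant

R, R, S, S, S, R, R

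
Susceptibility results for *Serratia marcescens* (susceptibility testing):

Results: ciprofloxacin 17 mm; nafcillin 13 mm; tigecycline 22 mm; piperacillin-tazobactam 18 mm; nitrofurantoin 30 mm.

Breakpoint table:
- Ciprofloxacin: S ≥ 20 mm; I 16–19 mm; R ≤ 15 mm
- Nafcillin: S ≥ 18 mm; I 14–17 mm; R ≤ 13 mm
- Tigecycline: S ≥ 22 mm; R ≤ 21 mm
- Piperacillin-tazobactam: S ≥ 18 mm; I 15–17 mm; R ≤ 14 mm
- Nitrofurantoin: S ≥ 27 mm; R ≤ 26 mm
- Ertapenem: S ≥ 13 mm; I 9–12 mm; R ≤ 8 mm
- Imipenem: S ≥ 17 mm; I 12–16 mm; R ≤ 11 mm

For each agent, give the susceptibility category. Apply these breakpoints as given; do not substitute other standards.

Ciprofloxacin 17 mm: in 16–19 mm ⇒ intermediate
Nafcillin 13 mm: ≤ 13 mm → Resistant
Tigecycline: 22 mm is ≥ 22 mm ⇒ S
Piperacillin-tazobactam 18 mm: ≥ 18 mm — susceptible
Nitrofurantoin 30 mm: ≥ 27 mm ⇒ susceptible

I, R, S, S, S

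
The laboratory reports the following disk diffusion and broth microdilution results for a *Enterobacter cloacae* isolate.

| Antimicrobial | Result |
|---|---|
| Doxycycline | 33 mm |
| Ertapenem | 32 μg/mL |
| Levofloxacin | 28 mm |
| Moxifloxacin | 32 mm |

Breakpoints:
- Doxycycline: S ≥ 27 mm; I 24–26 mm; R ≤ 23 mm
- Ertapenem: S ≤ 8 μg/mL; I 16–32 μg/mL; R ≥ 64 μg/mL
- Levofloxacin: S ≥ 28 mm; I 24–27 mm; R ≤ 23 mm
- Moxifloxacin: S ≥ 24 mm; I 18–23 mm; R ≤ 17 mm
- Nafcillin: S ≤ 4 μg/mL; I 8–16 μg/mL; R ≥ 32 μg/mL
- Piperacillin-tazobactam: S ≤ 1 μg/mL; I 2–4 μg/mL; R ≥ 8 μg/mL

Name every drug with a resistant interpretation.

none

Doxycycline: 33 mm is ≥ 27 mm → Susceptible
Ertapenem (32 μg/mL) in 16–32 μg/mL — I
Levofloxacin: 28 mm is ≥ 28 mm ⇒ susceptible
Moxifloxacin: 32 mm is ≥ 24 mm — susceptible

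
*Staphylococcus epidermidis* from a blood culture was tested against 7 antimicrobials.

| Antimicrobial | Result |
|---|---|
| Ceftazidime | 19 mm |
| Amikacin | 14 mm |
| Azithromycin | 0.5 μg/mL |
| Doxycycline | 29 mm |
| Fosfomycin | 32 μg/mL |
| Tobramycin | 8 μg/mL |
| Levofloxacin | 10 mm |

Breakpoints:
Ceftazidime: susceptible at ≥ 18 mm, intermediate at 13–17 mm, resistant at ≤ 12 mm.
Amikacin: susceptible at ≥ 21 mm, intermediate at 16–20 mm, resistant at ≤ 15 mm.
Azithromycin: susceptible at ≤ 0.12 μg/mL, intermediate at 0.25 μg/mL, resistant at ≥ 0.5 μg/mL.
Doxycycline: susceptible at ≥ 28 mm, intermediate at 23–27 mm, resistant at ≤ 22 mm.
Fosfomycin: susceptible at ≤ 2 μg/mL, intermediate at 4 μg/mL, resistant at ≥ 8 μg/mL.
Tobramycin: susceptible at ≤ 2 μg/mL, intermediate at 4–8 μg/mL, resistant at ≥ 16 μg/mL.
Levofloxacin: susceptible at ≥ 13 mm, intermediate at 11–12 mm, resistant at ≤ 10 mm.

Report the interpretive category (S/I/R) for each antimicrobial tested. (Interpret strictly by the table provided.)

Ceftazidime 19 mm: ≥ 18 mm → S
Amikacin 14 mm: ≤ 15 mm ⇒ resistant
Azithromycin: 0.5 μg/mL is ≥ 0.5 μg/mL → Resistant
Doxycycline 29 mm: ≥ 28 mm — S
Fosfomycin: 32 μg/mL is ≥ 8 μg/mL → resistant
Tobramycin: 8 μg/mL is in 4–8 μg/mL → intermediate
Levofloxacin 10 mm: ≤ 10 mm — Resistant

S, R, R, S, R, I, R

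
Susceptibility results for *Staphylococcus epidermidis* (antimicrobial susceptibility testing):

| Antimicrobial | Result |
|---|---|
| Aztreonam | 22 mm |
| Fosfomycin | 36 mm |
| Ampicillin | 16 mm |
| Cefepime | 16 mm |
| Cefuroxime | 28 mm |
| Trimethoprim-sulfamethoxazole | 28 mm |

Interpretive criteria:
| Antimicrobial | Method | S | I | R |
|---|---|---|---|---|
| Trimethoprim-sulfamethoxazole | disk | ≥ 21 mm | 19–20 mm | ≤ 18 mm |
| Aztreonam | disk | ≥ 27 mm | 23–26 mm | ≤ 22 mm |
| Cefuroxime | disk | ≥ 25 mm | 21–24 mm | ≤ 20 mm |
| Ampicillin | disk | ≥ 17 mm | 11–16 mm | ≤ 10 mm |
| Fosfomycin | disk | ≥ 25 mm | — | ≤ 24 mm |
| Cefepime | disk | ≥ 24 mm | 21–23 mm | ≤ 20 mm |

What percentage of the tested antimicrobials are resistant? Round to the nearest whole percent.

Aztreonam (22 mm) ≤ 22 mm ⇒ resistant
Fosfomycin (36 mm) ≥ 25 mm → susceptible
Ampicillin: 16 mm is in 11–16 mm — I
Cefepime 16 mm: ≤ 20 mm — Resistant
Cefuroxime: 28 mm is ≥ 25 mm — Susceptible
Trimethoprim-sulfamethoxazole: 28 mm is ≥ 21 mm ⇒ susceptible
Resistant: 2/6

33%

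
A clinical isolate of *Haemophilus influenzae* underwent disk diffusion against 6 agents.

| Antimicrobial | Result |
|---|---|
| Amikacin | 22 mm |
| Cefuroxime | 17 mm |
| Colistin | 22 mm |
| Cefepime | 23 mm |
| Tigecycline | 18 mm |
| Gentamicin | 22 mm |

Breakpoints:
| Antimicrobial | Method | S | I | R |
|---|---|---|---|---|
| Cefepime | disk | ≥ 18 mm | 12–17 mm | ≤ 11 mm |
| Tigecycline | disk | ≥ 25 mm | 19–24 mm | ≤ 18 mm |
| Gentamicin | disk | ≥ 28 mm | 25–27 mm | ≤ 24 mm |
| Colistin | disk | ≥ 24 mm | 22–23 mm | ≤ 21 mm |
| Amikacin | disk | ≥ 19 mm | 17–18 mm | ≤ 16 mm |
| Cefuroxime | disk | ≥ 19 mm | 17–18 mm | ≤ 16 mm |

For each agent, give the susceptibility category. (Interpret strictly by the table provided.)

S, I, I, S, R, R

Amikacin (22 mm) ≥ 19 mm ⇒ S
Cefuroxime (17 mm) in 17–18 mm → Intermediate
Colistin (22 mm) in 22–23 mm — intermediate
Cefepime (23 mm) ≥ 18 mm → Susceptible
Tigecycline: 18 mm is ≤ 18 mm — resistant
Gentamicin 22 mm: ≤ 24 mm — resistant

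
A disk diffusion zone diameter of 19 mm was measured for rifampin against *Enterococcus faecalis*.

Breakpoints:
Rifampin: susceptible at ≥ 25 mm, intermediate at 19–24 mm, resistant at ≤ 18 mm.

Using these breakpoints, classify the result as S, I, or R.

Intermediate

Rifampin: 19 mm is in 19–24 mm → I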